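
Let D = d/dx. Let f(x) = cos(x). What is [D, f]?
- \sin{\left(x \right)}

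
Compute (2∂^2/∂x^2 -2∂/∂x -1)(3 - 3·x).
3 x + 3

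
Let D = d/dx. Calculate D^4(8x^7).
6720 x^{3}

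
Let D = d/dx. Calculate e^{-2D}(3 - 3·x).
9 - 3 x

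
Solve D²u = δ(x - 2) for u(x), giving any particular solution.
\frac{|x - 2|}{2}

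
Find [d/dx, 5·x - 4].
5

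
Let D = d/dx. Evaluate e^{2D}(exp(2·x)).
e^{2 x + 4}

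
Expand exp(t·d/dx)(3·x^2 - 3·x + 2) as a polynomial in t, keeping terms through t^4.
3 t^{2} + 3 t \left(2 x - 1\right) + 3 x^{2} - 3 x + 2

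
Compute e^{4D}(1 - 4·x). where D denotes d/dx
- 4 x - 15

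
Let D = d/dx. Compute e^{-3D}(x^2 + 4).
x^{2} - 6 x + 13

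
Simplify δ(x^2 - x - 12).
\frac{\delta(x - 4) + \delta(x + 3)}{7}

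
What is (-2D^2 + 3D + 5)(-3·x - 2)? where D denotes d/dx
- 15 x - 19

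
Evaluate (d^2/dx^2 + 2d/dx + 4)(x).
4 x + 2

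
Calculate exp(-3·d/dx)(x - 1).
x - 4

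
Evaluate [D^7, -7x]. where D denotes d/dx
-49D^{6}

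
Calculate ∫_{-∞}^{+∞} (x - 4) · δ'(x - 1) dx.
-1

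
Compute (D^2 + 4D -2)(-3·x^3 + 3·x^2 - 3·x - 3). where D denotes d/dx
6 x \left(x^{2} - 7 x + 2\right)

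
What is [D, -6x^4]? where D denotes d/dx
- 24 x^{3}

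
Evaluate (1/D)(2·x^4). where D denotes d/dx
\frac{2 x^{5}}{5}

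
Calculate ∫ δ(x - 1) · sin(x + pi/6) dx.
\sin{\left(\frac{\pi}{6} + 1 \right)}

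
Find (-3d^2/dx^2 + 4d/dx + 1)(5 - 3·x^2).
- 3 x^{2} - 24 x + 23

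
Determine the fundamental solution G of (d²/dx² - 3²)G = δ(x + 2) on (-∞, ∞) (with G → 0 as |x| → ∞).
-\frac{e^{-3|x + 2|}}{6}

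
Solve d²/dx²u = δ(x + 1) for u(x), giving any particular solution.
\frac{|x + 1|}{2}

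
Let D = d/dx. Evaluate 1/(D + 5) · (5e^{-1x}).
\frac{5 e^{- x}}{4}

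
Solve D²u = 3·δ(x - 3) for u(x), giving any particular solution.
\frac{3|x - 3|}{2}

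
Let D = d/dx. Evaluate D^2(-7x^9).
- 504 x^{7}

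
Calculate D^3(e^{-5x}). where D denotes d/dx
- 125 e^{- 5 x}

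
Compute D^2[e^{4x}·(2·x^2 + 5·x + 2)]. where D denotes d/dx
\left(32 x^{2} + 112 x + 76\right) e^{4 x}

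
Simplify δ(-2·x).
\frac{\delta(x)}{2}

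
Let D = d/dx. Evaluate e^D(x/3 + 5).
\frac{x}{3} + \frac{16}{3}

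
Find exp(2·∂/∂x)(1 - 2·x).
- 2 x - 3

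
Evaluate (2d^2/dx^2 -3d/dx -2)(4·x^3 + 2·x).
- 8 x^{3} - 36 x^{2} + 44 x - 6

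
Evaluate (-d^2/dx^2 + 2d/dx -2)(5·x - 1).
12 - 10 x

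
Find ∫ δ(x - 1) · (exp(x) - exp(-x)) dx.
2 \sinh{\left(1 \right)}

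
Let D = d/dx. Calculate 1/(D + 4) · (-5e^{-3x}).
- 5 e^{- 3 x}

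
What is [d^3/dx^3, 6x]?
18\frac{d^{2}}{dx^{2}}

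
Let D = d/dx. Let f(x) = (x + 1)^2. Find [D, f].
2 x + 2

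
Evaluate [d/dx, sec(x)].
\tan{\left(x \right)} \sec{\left(x \right)}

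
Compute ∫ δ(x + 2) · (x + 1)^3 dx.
-1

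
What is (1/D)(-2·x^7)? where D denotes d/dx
- \frac{x^{8}}{4}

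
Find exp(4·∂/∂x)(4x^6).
4 x^{6} + 96 x^{5} + 960 x^{4} + 5120 x^{3} + 15360 x^{2} + 24576 x + 16384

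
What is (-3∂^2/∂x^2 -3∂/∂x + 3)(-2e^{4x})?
114 e^{4 x}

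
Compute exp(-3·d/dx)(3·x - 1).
3 x - 10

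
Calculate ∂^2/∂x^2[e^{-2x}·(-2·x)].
8 \left(1 - x\right) e^{- 2 x}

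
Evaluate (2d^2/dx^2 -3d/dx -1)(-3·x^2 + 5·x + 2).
3 x^{2} + 13 x - 29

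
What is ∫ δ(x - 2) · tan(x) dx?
\tan{\left(2 \right)}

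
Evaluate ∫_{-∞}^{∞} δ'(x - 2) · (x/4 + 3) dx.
- \frac{1}{4}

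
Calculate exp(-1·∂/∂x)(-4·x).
4 - 4 x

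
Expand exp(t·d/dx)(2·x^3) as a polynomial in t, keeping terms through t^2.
2 x \left(3 t^{2} + 3 t x + x^{2}\right)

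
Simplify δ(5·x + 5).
\frac{\delta(x + 1)}{5}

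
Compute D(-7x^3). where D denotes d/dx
- 21 x^{2}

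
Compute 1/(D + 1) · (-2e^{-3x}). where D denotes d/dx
e^{- 3 x}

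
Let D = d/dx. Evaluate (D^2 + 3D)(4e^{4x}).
112 e^{4 x}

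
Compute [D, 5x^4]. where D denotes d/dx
20 x^{3}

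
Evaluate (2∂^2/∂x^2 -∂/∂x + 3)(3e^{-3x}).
72 e^{- 3 x}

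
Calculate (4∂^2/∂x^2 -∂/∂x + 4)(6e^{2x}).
108 e^{2 x}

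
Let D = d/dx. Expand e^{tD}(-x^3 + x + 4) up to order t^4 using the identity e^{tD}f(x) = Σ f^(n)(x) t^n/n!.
- t^{3} - 3 t^{2} x - t \left(3 x^{2} - 1\right) - x^{3} + x + 4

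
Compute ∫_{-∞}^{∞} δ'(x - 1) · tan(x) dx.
- \tan^{2}{\left(1 \right)} - 1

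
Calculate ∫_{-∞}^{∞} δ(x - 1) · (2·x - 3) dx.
-1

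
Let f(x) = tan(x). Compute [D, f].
\frac{1}{\cos^{2}{\left(x \right)}}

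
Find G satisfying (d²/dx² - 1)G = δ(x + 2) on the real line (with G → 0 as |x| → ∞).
-\frac{e^{-|x + 2|}}{2}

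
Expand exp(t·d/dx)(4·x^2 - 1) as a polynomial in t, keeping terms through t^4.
4 t^{2} + 8 t x + 4 x^{2} - 1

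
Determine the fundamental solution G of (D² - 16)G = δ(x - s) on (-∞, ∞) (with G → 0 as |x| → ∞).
-\frac{e^{-4|x-s|}}{8}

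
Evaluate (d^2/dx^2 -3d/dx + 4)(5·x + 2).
20 x - 7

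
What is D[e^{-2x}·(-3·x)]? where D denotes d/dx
3 \left(2 x - 1\right) e^{- 2 x}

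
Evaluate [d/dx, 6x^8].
48 x^{7}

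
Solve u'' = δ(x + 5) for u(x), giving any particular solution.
\frac{|x + 5|}{2}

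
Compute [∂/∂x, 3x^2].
6 x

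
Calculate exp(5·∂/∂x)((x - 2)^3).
x^{3} + 9 x^{2} + 27 x + 27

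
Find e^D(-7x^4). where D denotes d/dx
- 7 x^{4} - 28 x^{3} - 42 x^{2} - 28 x - 7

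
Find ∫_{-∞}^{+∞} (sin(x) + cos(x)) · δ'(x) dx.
-1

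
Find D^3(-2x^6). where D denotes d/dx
- 240 x^{3}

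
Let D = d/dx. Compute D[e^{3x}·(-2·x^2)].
2 x \left(- 3 x - 2\right) e^{3 x}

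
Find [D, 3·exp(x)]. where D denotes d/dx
3 e^{x}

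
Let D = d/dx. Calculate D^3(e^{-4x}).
- 64 e^{- 4 x}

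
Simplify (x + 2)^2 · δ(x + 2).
0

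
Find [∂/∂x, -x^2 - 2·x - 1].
- 2 x - 2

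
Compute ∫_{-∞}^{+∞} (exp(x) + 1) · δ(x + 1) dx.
e^{-1} + 1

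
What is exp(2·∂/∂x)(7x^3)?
7 x^{3} + 42 x^{2} + 84 x + 56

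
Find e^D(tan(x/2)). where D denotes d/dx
\tan{\left(\frac{x}{2} + \frac{1}{2} \right)}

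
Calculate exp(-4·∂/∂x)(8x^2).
8 x^{2} - 64 x + 128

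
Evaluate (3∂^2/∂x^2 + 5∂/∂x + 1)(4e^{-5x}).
204 e^{- 5 x}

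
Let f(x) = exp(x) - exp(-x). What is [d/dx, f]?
2 \cosh{\left(x \right)}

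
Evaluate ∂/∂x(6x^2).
12 x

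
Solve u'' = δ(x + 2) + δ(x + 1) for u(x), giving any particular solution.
\frac{|x + 2|}{2} + \frac{|x + 1|}{2}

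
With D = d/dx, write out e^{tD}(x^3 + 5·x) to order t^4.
t^{3} + 3 t^{2} x + t \left(3 x^{2} + 5\right) + x^{3} + 5 x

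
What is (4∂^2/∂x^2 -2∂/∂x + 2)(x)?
2 x - 2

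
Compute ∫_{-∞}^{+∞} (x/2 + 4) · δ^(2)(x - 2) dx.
0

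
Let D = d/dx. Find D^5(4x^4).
0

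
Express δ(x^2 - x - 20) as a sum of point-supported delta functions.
\frac{\delta(x + 4) + \delta(x - 5)}{9}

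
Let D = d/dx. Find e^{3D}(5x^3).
5 x^{3} + 45 x^{2} + 135 x + 135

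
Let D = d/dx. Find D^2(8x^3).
48 x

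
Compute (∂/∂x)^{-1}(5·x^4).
x^{5}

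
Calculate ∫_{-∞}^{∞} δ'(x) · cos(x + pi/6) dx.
\frac{1}{2}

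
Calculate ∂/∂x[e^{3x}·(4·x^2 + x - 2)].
\left(12 x^{2} + 11 x - 5\right) e^{3 x}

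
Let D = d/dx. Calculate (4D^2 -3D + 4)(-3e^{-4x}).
- 240 e^{- 4 x}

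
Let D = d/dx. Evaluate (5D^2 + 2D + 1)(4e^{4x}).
356 e^{4 x}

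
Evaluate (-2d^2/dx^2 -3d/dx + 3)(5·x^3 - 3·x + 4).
15 x^{3} - 45 x^{2} - 69 x + 21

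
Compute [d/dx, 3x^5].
15 x^{4}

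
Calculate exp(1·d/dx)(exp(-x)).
e^{- x - 1}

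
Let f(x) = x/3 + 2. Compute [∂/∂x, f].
\frac{1}{3}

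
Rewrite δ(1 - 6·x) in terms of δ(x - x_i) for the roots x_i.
\frac{\delta(x - 1/6)}{6}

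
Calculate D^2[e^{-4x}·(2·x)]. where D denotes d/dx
16 \left(2 x - 1\right) e^{- 4 x}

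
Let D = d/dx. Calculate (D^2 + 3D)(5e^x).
20 e^{x}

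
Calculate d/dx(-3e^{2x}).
- 6 e^{2 x}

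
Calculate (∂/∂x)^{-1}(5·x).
\frac{5 x^{2}}{2}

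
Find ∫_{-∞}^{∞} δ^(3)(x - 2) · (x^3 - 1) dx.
-6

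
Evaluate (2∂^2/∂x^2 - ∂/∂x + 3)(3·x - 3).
9 x - 12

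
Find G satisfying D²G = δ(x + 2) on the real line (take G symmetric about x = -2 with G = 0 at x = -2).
\frac{|x + 2|}{2}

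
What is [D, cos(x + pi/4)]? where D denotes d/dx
- \sin{\left(x + \frac{\pi}{4} \right)}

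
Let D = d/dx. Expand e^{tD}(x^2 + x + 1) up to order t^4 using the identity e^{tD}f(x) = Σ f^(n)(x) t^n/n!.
t^{2} + t \left(2 x + 1\right) + x^{2} + x + 1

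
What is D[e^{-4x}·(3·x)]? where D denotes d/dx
3 \left(1 - 4 x\right) e^{- 4 x}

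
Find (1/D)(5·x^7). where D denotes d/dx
\frac{5 x^{8}}{8}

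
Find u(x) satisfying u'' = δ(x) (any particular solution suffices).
\frac{|x|}{2}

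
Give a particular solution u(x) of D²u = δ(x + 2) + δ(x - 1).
\frac{|x + 2|}{2} + \frac{|x - 1|}{2}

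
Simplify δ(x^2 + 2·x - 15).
\frac{\delta(x + 5) + \delta(x - 3)}{8}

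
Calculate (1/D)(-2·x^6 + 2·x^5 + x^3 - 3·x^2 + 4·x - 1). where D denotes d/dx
- \frac{2 x^{7}}{7} + \frac{x^{6}}{3} + \frac{x^{4}}{4} - x^{3} + 2 x^{2} - x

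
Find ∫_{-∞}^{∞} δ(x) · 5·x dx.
0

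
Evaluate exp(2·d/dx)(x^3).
x^{3} + 6 x^{2} + 12 x + 8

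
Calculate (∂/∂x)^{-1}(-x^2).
- \frac{x^{3}}{3}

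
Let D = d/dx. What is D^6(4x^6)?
2880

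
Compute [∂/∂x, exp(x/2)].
\frac{e^{\frac{x}{2}}}{2}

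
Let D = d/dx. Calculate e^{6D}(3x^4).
3 x^{4} + 72 x^{3} + 648 x^{2} + 2592 x + 3888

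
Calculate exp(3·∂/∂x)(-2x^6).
- 2 x^{6} - 36 x^{5} - 270 x^{4} - 1080 x^{3} - 2430 x^{2} - 2916 x - 1458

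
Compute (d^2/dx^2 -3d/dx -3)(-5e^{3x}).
15 e^{3 x}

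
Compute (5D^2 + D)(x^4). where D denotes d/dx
4 x^{2} \left(x + 15\right)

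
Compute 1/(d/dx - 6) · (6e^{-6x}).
- \frac{e^{- 6 x}}{2}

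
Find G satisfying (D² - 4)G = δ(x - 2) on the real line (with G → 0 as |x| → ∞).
-\frac{e^{-2|x - 2|}}{4}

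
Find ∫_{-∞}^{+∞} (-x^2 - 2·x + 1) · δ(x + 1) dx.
2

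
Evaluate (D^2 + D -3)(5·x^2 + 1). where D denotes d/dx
- 15 x^{2} + 10 x + 7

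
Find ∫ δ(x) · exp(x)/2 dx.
\frac{1}{2}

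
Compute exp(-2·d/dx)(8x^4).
8 x^{4} - 64 x^{3} + 192 x^{2} - 256 x + 128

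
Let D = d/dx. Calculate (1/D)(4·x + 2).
2 x^{2} + 2 x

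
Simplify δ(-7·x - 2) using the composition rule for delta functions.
\frac{\delta(x + 2/7)}{7}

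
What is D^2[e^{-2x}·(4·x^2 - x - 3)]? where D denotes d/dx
4 x \left(4 x - 9\right) e^{- 2 x}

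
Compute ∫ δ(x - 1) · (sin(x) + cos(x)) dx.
\cos{\left(1 \right)} + \sin{\left(1 \right)}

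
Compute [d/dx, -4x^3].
- 12 x^{2}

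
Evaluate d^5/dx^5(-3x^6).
- 2160 x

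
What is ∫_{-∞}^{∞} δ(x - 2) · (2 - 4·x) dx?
-6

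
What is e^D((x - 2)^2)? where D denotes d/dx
x^{2} - 2 x + 1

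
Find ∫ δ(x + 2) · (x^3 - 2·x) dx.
-4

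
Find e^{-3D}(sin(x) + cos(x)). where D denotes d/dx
\sqrt{2} \cos{\left(- x + \frac{\pi}{4} + 3 \right)}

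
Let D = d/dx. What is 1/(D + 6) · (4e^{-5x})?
4 e^{- 5 x}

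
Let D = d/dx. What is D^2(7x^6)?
210 x^{4}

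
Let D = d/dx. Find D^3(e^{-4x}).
- 64 e^{- 4 x}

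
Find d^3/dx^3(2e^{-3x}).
- 54 e^{- 3 x}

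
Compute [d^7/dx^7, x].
7\frac{d^{6}}{dx^{6}}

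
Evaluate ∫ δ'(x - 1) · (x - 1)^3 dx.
0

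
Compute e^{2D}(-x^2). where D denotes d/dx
- x^{2} - 4 x - 4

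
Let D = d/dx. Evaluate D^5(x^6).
720 x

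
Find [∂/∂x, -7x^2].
- 14 x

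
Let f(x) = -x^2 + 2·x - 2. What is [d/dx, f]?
2 - 2 x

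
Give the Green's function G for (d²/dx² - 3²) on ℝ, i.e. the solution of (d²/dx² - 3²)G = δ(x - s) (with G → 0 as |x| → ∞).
-\frac{e^{-3|x-s|}}{6}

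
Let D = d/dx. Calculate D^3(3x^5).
180 x^{2}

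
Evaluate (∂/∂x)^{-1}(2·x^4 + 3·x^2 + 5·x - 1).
\frac{2 x^{5}}{5} + x^{3} + \frac{5 x^{2}}{2} - x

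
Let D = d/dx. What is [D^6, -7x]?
-42D^{5}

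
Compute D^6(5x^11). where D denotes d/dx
1663200 x^{5}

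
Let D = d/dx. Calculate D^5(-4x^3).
0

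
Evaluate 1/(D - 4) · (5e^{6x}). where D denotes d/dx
\frac{5 e^{6 x}}{2}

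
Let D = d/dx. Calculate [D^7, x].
7D^{6}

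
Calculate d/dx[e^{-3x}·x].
\left(1 - 3 x\right) e^{- 3 x}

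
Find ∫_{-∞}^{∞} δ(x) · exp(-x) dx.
1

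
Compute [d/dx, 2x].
2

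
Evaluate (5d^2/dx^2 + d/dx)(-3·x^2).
- 6 x - 30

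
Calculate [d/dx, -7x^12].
- 84 x^{11}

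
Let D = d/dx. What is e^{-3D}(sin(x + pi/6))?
\sin{\left(x - 3 + \frac{\pi}{6} \right)}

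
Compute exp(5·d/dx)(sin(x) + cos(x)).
\sqrt{2} \sin{\left(x + \frac{\pi}{4} + 5 \right)}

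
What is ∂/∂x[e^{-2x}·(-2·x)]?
2 \left(2 x - 1\right) e^{- 2 x}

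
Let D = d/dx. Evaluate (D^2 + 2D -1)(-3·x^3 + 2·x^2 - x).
3 x^{3} - 20 x^{2} - 9 x + 2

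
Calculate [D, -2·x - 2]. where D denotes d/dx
-2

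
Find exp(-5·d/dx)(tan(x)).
\tan{\left(x - 5 \right)}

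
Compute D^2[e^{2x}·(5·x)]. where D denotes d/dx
20 \left(x + 1\right) e^{2 x}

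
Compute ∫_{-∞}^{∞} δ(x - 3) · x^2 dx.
9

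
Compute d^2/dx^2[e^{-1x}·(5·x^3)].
5 x \left(x^{2} - 6 x + 6\right) e^{- x}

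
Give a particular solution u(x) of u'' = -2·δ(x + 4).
-|x + 4|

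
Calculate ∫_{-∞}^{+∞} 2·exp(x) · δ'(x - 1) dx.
- 2 e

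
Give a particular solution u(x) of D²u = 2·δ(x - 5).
|x - 5|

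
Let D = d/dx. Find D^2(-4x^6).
- 120 x^{4}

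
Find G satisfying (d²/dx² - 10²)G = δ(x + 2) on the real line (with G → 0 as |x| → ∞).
-\frac{e^{-10|x + 2|}}{20}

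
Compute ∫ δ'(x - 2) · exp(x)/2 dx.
- \frac{e^{2}}{2}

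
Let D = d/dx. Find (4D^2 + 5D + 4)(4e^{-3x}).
100 e^{- 3 x}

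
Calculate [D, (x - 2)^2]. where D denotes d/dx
2 x - 4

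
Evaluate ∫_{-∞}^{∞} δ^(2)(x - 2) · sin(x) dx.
- \sin{\left(2 \right)}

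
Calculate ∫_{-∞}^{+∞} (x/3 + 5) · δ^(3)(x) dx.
0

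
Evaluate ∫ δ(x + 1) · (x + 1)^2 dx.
0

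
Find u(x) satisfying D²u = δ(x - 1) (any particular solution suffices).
\frac{|x - 1|}{2}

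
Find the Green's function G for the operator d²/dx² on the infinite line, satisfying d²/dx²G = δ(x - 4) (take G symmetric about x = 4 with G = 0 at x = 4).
\frac{|x - 4|}{2}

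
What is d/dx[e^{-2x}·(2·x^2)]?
4 x \left(1 - x\right) e^{- 2 x}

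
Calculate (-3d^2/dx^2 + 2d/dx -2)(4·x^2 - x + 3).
- 8 x^{2} + 18 x - 32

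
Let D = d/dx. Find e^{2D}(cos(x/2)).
\cos{\left(\frac{x}{2} + 1 \right)}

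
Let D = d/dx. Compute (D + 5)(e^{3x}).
8 e^{3 x}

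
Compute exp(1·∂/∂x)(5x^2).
5 x^{2} + 10 x + 5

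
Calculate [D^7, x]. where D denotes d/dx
7D^{6}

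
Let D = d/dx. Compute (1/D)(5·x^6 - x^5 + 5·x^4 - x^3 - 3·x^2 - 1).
\frac{5 x^{7}}{7} - \frac{x^{6}}{6} + x^{5} - \frac{x^{4}}{4} - x^{3} - x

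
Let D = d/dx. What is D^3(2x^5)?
120 x^{2}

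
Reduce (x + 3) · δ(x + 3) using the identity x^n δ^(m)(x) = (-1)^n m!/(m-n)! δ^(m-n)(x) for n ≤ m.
0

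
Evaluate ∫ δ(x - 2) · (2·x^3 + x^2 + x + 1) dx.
23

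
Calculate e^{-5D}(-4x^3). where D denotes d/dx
- 4 x^{3} + 60 x^{2} - 300 x + 500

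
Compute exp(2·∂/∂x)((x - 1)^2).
x^{2} + 2 x + 1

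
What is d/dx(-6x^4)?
- 24 x^{3}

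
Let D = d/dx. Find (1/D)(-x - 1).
- \frac{x^{2}}{2} - x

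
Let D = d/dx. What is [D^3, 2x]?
6D^{2}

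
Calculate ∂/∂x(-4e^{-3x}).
12 e^{- 3 x}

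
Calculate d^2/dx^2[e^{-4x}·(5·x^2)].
10 \left(8 x^{2} - 8 x + 1\right) e^{- 4 x}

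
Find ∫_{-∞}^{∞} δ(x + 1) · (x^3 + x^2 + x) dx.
-1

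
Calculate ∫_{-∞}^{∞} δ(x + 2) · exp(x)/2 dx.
\frac{1}{2 e^{2}}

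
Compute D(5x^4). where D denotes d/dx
20 x^{3}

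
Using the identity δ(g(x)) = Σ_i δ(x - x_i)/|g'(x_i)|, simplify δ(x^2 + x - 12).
\frac{\delta(x - 3) + \delta(x + 4)}{7}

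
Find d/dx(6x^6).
36 x^{5}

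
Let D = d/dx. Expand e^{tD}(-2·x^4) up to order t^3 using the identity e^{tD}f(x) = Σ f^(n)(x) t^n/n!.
2 x \left(- 4 t^{3} - 6 t^{2} x - 4 t x^{2} - x^{3}\right)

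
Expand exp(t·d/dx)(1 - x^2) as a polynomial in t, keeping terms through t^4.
- t^{2} - 2 t x - x^{2} + 1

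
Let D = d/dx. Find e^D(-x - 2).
- x - 3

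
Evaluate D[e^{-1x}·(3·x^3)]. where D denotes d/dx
3 x^{2} \left(3 - x\right) e^{- x}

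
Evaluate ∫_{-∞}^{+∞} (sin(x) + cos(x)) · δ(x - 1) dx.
\cos{\left(1 \right)} + \sin{\left(1 \right)}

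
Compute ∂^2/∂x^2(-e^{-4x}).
- 16 e^{- 4 x}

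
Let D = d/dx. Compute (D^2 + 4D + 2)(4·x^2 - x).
8 x^{2} + 30 x + 4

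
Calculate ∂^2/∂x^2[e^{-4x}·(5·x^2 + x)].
2 \left(40 x^{2} - 32 x + 1\right) e^{- 4 x}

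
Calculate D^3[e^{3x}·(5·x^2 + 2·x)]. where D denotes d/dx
\left(135 x^{2} + 324 x + 144\right) e^{3 x}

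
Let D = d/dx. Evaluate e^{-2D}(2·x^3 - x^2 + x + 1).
2 x^{3} - 13 x^{2} + 29 x - 21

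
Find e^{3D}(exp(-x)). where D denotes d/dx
e^{- x - 3}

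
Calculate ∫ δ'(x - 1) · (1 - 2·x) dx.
2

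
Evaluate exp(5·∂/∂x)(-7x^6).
- 7 x^{6} - 210 x^{5} - 2625 x^{4} - 17500 x^{3} - 65625 x^{2} - 131250 x - 109375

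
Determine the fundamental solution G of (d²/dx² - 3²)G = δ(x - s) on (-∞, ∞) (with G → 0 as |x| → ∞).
-\frac{e^{-3|x-s|}}{6}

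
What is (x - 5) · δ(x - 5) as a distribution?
0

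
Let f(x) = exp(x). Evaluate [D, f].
e^{x}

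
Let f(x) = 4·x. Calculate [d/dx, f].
4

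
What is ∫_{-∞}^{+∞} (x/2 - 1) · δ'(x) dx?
- \frac{1}{2}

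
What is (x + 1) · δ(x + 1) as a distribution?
0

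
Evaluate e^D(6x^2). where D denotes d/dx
6 x^{2} + 12 x + 6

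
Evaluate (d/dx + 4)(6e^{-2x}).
12 e^{- 2 x}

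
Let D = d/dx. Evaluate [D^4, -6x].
-24D^{3}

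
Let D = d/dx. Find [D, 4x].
4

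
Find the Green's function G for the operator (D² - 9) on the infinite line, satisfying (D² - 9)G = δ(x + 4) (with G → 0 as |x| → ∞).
-\frac{e^{-3|x + 4|}}{6}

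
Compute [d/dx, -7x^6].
- 42 x^{5}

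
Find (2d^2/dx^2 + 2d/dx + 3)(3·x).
9 x + 6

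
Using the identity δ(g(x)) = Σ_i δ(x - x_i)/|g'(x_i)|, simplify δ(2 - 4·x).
\frac{\delta(x - 1/2)}{4}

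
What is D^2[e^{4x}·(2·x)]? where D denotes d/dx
\left(32 x + 16\right) e^{4 x}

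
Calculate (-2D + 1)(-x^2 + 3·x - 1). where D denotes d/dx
- x^{2} + 7 x - 7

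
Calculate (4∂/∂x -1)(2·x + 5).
3 - 2 x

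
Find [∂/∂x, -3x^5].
- 15 x^{4}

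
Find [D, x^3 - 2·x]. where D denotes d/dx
3 x^{2} - 2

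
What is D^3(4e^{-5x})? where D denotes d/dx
- 500 e^{- 5 x}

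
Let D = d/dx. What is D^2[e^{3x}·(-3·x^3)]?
- 9 x \left(3 x^{2} + 6 x + 2\right) e^{3 x}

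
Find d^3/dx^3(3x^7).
630 x^{4}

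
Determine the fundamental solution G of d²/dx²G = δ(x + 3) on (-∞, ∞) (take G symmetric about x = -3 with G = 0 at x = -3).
\frac{|x + 3|}{2}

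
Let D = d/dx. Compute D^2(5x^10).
450 x^{8}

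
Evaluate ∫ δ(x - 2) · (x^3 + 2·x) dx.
12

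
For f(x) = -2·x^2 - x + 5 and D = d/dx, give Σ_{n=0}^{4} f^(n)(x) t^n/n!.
- 2 t^{2} - t \left(4 x + 1\right) - 2 x^{2} - x + 5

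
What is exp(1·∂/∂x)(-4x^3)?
- 4 x^{3} - 12 x^{2} - 12 x - 4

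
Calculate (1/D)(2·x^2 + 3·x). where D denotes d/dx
\frac{2 x^{3}}{3} + \frac{3 x^{2}}{2}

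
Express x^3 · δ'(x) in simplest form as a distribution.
0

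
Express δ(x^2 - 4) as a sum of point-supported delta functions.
\frac{\delta(x + 2) + \delta(x - 2)}{4}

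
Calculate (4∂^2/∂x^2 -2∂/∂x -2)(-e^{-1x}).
- 4 e^{- x}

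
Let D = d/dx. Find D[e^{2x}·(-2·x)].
\left(- 4 x - 2\right) e^{2 x}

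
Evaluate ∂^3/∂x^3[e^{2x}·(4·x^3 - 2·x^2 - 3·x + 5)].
\left(32 x^{3} + 128 x^{2} + 72 x + 4\right) e^{2 x}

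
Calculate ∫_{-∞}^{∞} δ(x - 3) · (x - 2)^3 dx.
1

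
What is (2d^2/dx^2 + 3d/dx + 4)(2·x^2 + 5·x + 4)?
8 x^{2} + 32 x + 39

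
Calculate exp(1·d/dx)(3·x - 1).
3 x + 2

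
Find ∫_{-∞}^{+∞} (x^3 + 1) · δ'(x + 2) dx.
-12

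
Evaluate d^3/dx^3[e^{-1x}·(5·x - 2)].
\left(17 - 5 x\right) e^{- x}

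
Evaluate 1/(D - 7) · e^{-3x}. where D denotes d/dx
- \frac{e^{- 3 x}}{10}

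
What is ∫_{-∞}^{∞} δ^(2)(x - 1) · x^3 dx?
6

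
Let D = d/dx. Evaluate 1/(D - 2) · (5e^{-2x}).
- \frac{5 e^{- 2 x}}{4}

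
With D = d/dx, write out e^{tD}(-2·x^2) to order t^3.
- 2 t^{2} - 4 t x - 2 x^{2}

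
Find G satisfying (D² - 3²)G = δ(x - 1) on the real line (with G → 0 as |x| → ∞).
-\frac{e^{-3|x - 1|}}{6}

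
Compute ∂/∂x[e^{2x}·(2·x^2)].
4 x \left(x + 1\right) e^{2 x}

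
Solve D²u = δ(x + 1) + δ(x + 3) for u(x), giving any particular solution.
\frac{|x + 1|}{2} + \frac{|x + 3|}{2}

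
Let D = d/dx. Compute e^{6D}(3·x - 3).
3 x + 15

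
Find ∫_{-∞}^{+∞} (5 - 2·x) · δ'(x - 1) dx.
2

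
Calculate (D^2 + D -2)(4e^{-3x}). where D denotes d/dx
16 e^{- 3 x}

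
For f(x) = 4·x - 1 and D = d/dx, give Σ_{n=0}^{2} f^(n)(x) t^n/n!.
4 t + 4 x - 1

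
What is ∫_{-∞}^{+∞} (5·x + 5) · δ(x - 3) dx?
20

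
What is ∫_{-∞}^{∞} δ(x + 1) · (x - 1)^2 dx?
4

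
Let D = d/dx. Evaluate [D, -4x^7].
- 28 x^{6}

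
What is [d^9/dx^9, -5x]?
-45\frac{d^{8}}{dx^{8}}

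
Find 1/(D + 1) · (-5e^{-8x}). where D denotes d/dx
\frac{5 e^{- 8 x}}{7}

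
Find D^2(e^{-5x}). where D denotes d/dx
25 e^{- 5 x}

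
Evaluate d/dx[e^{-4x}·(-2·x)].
2 \left(4 x - 1\right) e^{- 4 x}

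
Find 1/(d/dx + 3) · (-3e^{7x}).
- \frac{3 e^{7 x}}{10}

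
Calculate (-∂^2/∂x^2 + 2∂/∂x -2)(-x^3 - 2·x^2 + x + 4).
2 x^{3} - 2 x^{2} - 4 x - 2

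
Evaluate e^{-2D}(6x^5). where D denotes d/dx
6 x^{5} - 60 x^{4} + 240 x^{3} - 480 x^{2} + 480 x - 192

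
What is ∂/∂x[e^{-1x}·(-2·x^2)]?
2 x \left(x - 2\right) e^{- x}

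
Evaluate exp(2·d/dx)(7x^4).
7 x^{4} + 56 x^{3} + 168 x^{2} + 224 x + 112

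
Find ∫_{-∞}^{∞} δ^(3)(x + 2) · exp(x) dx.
- \frac{1}{e^{2}}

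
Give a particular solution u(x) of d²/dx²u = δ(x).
\frac{|x|}{2}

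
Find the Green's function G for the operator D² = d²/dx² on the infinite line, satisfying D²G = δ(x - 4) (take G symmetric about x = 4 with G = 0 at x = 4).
\frac{|x - 4|}{2}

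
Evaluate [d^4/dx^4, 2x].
8\frac{d^{3}}{dx^{3}}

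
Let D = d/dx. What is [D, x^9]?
9 x^{8}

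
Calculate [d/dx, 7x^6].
42 x^{5}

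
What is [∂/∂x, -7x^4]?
- 28 x^{3}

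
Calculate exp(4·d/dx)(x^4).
x^{4} + 16 x^{3} + 96 x^{2} + 256 x + 256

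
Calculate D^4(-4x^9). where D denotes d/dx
- 12096 x^{5}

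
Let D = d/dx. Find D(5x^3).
15 x^{2}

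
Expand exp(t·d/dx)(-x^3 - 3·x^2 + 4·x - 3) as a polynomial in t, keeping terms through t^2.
- 3 t^{2} \left(x + 1\right) - t \left(3 x^{2} + 6 x - 4\right) - x^{3} - 3 x^{2} + 4 x - 3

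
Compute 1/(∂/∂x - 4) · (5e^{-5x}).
- \frac{5 e^{- 5 x}}{9}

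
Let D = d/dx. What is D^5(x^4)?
0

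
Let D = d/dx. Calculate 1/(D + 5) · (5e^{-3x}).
\frac{5 e^{- 3 x}}{2}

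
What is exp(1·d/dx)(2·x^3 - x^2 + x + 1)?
2 x^{3} + 5 x^{2} + 5 x + 3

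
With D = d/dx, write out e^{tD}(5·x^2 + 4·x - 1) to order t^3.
5 t^{2} + 2 t \left(5 x + 2\right) + 5 x^{2} + 4 x - 1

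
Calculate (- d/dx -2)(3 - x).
2 x - 5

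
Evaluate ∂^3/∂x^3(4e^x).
4 e^{x}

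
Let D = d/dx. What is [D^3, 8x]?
24D^{2}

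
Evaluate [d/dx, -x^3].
- 3 x^{2}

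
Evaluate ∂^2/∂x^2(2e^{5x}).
50 e^{5 x}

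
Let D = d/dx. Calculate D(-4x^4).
- 16 x^{3}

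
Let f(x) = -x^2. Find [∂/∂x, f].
- 2 x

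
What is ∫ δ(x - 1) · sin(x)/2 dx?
\frac{\sin{\left(1 \right)}}{2}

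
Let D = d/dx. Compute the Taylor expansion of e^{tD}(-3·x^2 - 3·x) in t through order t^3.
- 3 t^{2} - 3 t \left(2 x + 1\right) - 3 x^{2} - 3 x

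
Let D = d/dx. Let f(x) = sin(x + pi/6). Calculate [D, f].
\cos{\left(x + \frac{\pi}{6} \right)}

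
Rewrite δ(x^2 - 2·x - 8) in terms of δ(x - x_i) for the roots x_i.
\frac{\delta(x - 4) + \delta(x + 2)}{6}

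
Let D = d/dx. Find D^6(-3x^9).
- 181440 x^{3}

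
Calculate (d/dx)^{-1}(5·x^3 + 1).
\frac{5 x^{4}}{4} + x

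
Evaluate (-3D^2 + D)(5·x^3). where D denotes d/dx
15 x \left(x - 6\right)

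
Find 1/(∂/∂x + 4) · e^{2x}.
\frac{e^{2 x}}{6}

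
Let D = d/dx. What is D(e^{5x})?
5 e^{5 x}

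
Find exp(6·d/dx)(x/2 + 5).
\frac{x}{2} + 8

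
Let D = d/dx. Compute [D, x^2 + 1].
2 x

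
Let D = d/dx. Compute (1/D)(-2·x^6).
- \frac{2 x^{7}}{7}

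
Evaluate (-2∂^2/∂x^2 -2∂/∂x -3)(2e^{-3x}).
- 30 e^{- 3 x}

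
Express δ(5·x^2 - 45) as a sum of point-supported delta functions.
\frac{\delta(x - 3) + \delta(x + 3)}{30}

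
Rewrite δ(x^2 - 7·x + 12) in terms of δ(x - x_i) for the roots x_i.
\frac{\delta(x - 4) + \delta(x - 3)}{1}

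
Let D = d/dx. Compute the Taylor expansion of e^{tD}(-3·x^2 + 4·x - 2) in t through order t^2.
- 3 t^{2} - 2 t \left(3 x - 2\right) - 3 x^{2} + 4 x - 2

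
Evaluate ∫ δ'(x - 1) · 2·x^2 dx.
-4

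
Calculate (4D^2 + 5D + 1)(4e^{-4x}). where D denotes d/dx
180 e^{- 4 x}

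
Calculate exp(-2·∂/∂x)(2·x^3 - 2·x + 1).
2 x^{3} - 12 x^{2} + 22 x - 11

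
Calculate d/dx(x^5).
5 x^{4}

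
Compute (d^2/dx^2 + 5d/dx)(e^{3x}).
24 e^{3 x}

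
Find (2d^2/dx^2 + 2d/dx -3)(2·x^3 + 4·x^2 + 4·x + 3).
- 6 x^{3} + 28 x + 15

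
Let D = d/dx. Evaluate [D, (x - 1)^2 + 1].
2 x - 2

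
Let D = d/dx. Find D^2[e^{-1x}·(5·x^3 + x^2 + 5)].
\left(5 x^{3} - 29 x^{2} + 26 x + 7\right) e^{- x}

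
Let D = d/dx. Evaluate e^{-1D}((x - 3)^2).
x^{2} - 8 x + 16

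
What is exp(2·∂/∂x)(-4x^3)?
- 4 x^{3} - 24 x^{2} - 48 x - 32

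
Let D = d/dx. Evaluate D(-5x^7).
- 35 x^{6}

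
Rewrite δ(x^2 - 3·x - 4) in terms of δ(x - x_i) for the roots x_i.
\frac{\delta(x - 4) + \delta(x + 1)}{5}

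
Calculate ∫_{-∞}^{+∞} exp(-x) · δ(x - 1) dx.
e^{-1}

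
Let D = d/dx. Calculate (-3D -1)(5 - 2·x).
2 x + 1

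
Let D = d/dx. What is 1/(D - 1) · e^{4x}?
\frac{e^{4 x}}{3}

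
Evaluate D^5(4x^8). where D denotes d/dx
26880 x^{3}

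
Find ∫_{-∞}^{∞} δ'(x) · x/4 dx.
- \frac{1}{4}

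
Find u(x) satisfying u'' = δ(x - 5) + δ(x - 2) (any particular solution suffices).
\frac{|x - 5|}{2} + \frac{|x - 2|}{2}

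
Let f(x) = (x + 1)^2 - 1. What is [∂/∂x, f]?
2 x + 2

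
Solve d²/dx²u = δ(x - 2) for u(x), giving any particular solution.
\frac{|x - 2|}{2}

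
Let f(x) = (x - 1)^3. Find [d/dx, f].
3 \left(x - 1\right)^{2}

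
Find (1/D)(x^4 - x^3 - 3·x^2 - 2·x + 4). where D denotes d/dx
\frac{x^{5}}{5} - \frac{x^{4}}{4} - x^{3} - x^{2} + 4 x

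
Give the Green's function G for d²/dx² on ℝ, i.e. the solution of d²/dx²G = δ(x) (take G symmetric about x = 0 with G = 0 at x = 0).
\frac{|x|}{2}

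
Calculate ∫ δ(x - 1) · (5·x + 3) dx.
8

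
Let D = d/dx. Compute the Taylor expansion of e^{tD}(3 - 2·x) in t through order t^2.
- 2 t - 2 x + 3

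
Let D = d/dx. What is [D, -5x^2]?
- 10 x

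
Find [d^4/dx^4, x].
4\frac{d^{3}}{dx^{3}}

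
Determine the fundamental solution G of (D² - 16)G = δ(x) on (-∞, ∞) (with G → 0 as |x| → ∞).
-\frac{e^{-4|x|}}{8}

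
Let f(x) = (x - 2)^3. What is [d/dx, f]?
3 \left(x - 2\right)^{2}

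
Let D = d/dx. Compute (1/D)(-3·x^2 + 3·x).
- x^{3} + \frac{3 x^{2}}{2}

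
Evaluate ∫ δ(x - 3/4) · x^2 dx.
\frac{9}{16}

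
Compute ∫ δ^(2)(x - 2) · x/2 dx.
0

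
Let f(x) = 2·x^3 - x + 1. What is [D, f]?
6 x^{2} - 1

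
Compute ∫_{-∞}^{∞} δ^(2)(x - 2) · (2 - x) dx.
0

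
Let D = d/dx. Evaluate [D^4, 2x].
8D^{3}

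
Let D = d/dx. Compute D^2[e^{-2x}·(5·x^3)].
10 x \left(2 x^{2} - 6 x + 3\right) e^{- 2 x}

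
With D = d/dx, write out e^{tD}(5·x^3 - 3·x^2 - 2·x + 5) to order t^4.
5 t^{3} + t^{2} \left(15 x - 3\right) - t \left(- 15 x^{2} + 6 x + 2\right) + 5 x^{3} - 3 x^{2} - 2 x + 5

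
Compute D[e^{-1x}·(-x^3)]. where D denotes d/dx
x^{2} \left(x - 3\right) e^{- x}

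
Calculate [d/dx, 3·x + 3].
3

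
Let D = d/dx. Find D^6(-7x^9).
- 423360 x^{3}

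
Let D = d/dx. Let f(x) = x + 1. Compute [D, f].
1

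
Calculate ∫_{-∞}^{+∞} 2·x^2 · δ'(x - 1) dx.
-4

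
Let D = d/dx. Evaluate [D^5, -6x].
-30D^{4}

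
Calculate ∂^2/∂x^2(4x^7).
168 x^{5}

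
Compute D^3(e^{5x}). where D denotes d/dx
125 e^{5 x}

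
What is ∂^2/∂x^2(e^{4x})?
16 e^{4 x}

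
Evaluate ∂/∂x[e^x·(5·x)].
5 \left(x + 1\right) e^{x}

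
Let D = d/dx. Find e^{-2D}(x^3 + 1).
x^{3} - 6 x^{2} + 12 x - 7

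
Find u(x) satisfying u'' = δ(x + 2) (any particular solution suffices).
\frac{|x + 2|}{2}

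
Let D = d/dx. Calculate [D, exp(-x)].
- e^{- x}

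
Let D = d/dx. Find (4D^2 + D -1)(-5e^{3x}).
- 190 e^{3 x}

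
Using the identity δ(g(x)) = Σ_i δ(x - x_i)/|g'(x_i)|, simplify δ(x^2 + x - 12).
\frac{\delta(x + 4) + \delta(x - 3)}{7}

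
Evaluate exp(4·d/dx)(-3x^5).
- 3 x^{5} - 60 x^{4} - 480 x^{3} - 1920 x^{2} - 3840 x - 3072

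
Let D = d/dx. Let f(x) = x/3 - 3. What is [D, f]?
\frac{1}{3}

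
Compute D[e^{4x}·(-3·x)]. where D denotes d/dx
\left(- 12 x - 3\right) e^{4 x}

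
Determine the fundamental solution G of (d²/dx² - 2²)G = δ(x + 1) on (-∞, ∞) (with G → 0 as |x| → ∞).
-\frac{e^{-2|x + 1|}}{4}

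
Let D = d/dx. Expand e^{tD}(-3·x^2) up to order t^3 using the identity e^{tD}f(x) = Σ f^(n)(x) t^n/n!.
- 3 t^{2} - 6 t x - 3 x^{2}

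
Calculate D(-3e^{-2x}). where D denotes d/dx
6 e^{- 2 x}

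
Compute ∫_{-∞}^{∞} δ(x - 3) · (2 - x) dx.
-1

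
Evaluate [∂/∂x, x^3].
3 x^{2}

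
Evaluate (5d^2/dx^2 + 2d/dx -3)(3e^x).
12 e^{x}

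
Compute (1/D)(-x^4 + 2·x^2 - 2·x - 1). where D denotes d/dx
- \frac{x^{5}}{5} + \frac{2 x^{3}}{3} - x^{2} - x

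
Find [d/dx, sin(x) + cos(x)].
- \sin{\left(x \right)} + \cos{\left(x \right)}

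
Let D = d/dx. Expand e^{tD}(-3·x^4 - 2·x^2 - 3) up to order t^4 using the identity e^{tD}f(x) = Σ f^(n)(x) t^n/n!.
- 3 t^{4} - 12 t^{3} x - 2 t^{2} \left(9 x^{2} + 1\right) - 4 t x \left(3 x^{2} + 1\right) - 3 x^{4} - 2 x^{2} - 3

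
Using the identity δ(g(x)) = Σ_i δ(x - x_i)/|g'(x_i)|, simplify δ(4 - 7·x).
\frac{\delta(x - 4/7)}{7}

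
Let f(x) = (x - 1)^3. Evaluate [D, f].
3 \left(x - 1\right)^{2}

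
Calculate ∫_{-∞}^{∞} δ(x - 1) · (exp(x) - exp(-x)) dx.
2 \sinh{\left(1 \right)}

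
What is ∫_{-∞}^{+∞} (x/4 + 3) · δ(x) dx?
3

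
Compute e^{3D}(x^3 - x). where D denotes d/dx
x^{3} + 9 x^{2} + 26 x + 24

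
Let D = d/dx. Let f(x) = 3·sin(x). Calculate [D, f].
3 \cos{\left(x \right)}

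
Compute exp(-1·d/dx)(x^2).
x^{2} - 2 x + 1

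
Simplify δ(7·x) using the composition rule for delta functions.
\frac{\delta(x)}{7}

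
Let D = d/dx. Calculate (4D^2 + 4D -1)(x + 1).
3 - x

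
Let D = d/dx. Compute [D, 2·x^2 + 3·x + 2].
4 x + 3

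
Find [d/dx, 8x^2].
16 x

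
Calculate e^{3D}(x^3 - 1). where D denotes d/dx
x^{3} + 9 x^{2} + 27 x + 26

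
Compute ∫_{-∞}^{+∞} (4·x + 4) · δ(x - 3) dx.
16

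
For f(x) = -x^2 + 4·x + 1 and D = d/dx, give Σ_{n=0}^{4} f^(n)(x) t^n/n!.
- t^{2} - 2 t \left(x - 2\right) - x^{2} + 4 x + 1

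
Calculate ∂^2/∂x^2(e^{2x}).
4 e^{2 x}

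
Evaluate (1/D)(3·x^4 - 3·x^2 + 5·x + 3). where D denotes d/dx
\frac{3 x^{5}}{5} - x^{3} + \frac{5 x^{2}}{2} + 3 x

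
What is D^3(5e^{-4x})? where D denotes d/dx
- 320 e^{- 4 x}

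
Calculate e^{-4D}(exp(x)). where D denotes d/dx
e^{x - 4}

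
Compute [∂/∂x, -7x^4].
- 28 x^{3}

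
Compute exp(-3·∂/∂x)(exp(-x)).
e^{3 - x}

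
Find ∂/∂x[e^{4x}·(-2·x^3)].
x^{2} \left(- 8 x - 6\right) e^{4 x}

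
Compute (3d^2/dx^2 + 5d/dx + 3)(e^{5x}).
103 e^{5 x}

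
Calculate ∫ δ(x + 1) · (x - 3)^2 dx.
16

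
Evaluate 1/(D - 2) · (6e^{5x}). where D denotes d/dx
2 e^{5 x}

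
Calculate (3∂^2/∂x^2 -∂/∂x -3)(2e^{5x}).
134 e^{5 x}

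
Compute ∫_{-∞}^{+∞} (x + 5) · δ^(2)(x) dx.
0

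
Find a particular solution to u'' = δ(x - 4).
\frac{|x - 4|}{2}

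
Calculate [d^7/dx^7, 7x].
49\frac{d^{6}}{dx^{6}}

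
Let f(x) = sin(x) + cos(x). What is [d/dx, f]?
- \sin{\left(x \right)} + \cos{\left(x \right)}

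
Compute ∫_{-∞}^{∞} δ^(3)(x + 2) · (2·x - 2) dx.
0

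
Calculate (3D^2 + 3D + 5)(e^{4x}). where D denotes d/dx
65 e^{4 x}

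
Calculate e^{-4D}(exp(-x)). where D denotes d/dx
e^{4 - x}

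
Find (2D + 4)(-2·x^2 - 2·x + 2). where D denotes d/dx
- 8 x^{2} - 16 x + 4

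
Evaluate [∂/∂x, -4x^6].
- 24 x^{5}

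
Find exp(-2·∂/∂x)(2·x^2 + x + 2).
2 x^{2} - 7 x + 8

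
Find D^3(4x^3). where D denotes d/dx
24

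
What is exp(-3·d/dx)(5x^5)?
5 x^{5} - 75 x^{4} + 450 x^{3} - 1350 x^{2} + 2025 x - 1215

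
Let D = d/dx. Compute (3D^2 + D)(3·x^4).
12 x^{2} \left(x + 9\right)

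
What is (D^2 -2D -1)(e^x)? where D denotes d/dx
- 2 e^{x}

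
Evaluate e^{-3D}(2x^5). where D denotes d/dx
2 x^{5} - 30 x^{4} + 180 x^{3} - 540 x^{2} + 810 x - 486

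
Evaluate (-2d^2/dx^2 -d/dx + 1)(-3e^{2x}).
27 e^{2 x}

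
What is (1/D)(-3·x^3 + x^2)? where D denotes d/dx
- \frac{3 x^{4}}{4} + \frac{x^{3}}{3}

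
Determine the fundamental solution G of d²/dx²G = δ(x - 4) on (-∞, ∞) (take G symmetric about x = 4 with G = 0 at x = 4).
\frac{|x - 4|}{2}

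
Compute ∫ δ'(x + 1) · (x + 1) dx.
-1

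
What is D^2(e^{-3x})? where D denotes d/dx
9 e^{- 3 x}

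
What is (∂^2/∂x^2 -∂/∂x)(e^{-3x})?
12 e^{- 3 x}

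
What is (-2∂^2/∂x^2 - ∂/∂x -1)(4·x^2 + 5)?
- 4 x^{2} - 8 x - 21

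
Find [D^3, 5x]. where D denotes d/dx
15D^{2}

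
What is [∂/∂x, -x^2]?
- 2 x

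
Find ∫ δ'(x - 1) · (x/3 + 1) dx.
- \frac{1}{3}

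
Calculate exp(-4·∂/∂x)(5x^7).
5 x^{7} - 140 x^{6} + 1680 x^{5} - 11200 x^{4} + 44800 x^{3} - 107520 x^{2} + 143360 x - 81920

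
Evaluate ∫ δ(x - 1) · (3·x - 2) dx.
1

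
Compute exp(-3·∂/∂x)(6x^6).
6 x^{6} - 108 x^{5} + 810 x^{4} - 3240 x^{3} + 7290 x^{2} - 8748 x + 4374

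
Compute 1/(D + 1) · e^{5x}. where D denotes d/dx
\frac{e^{5 x}}{6}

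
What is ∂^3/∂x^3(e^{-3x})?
- 27 e^{- 3 x}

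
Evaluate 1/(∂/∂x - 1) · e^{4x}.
\frac{e^{4 x}}{3}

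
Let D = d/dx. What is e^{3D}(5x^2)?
5 x^{2} + 30 x + 45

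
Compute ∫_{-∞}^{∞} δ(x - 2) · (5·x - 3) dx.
7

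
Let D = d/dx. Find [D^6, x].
6D^{5}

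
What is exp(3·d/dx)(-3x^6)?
- 3 x^{6} - 54 x^{5} - 405 x^{4} - 1620 x^{3} - 3645 x^{2} - 4374 x - 2187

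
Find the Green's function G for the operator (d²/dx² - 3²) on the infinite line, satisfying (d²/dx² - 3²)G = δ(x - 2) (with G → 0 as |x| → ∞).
-\frac{e^{-3|x - 2|}}{6}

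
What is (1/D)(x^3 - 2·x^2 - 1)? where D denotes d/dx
\frac{x^{4}}{4} - \frac{2 x^{3}}{3} - x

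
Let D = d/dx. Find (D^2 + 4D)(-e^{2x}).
- 12 e^{2 x}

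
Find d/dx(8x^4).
32 x^{3}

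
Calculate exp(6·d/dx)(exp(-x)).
e^{- x - 6}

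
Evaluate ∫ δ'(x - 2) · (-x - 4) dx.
1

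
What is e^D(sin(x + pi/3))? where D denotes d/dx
\sin{\left(x + 1 + \frac{\pi}{3} \right)}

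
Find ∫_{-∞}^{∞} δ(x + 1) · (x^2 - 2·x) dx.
3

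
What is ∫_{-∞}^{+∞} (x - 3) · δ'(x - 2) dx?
-1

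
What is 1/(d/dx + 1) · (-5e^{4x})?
- e^{4 x}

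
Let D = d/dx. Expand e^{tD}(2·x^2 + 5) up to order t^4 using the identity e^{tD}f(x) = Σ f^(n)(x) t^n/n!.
2 t^{2} + 4 t x + 2 x^{2} + 5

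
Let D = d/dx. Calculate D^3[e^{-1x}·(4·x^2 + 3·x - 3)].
\left(- 4 x^{2} + 21 x - 12\right) e^{- x}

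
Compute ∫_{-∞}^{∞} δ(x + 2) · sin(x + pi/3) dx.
\cos{\left(\frac{\pi}{6} + 2 \right)}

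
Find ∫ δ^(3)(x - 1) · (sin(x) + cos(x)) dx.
- \sin{\left(1 \right)} + \cos{\left(1 \right)}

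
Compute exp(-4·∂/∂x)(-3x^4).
- 3 x^{4} + 48 x^{3} - 288 x^{2} + 768 x - 768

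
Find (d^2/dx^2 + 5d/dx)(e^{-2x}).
- 6 e^{- 2 x}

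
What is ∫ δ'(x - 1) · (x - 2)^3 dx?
-3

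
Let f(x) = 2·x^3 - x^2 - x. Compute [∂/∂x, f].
6 x^{2} - 2 x - 1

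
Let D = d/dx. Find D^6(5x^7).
25200 x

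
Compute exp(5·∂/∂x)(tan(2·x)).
\tan{\left(2 x + 10 \right)}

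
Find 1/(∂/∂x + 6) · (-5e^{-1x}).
- e^{- x}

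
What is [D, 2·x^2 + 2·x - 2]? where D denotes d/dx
4 x + 2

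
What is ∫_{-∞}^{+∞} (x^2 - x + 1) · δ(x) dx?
1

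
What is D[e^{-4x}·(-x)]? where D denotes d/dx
\left(4 x - 1\right) e^{- 4 x}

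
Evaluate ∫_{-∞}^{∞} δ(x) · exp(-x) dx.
1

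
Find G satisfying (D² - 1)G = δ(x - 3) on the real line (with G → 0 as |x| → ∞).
-\frac{e^{-|x - 3|}}{2}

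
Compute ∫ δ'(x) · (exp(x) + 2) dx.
-1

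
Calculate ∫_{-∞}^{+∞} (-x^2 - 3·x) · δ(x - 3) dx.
-18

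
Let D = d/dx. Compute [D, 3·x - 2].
3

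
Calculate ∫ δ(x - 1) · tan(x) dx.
\tan{\left(1 \right)}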